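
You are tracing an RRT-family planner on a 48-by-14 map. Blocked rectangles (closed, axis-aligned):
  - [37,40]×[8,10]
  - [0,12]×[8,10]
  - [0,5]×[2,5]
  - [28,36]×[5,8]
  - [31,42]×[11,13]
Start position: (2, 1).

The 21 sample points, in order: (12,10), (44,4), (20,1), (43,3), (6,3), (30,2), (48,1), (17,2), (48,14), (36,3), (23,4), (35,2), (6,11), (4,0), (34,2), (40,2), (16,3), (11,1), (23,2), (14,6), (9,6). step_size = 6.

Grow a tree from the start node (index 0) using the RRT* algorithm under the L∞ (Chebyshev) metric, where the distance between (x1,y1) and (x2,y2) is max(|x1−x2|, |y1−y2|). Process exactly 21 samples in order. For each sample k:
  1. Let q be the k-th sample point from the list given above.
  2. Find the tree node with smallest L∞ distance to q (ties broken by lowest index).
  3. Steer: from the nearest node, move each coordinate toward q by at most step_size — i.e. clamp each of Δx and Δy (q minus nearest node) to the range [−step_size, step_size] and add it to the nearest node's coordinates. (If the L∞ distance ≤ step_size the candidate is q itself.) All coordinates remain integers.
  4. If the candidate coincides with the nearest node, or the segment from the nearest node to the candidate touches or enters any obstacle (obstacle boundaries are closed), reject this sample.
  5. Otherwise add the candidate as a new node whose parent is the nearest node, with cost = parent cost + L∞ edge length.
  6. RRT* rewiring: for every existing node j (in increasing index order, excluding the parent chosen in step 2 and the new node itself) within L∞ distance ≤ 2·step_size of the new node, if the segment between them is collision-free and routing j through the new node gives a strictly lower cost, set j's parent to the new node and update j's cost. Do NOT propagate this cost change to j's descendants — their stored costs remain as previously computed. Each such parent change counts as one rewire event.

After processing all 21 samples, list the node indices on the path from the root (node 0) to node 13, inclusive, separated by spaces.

Path: 0 1 14 13

1. q=(12,10) nearest=0 d=10 new=(8,7) → blocked by [0,5]×[2,5], reject
2. q=(44,4) nearest=0 d=42 new=(8,4) → blocked by [0,5]×[2,5], reject
3. q=(20,1) nearest=0 d=18 new=(8,1) → add node 1 parent=0 cost=6
4. q=(43,3) nearest=1 d=35 new=(14,3) → add node 2 parent=1 cost=12
5. q=(6,3) nearest=1 d=2 new=(6,3) → add node 3 parent=1 cost=8
6. q=(30,2) nearest=2 d=16 new=(20,2) → add node 4 parent=2 cost=18
7. q=(48,1) nearest=4 d=28 new=(26,1) → add node 5 parent=4 cost=24
8. q=(17,2) nearest=2 d=3 new=(17,2) → add node 6 parent=2 cost=15
9. q=(48,14) nearest=5 d=22 new=(32,7) → blocked by [28,36]×[5,8], reject
10. q=(36,3) nearest=5 d=10 new=(32,3) → add node 7 parent=5 cost=30
11. q=(23,4) nearest=4 d=3 new=(23,4) → add node 8 parent=4 cost=21
12. q=(35,2) nearest=7 d=3 new=(35,2) → add node 9 parent=7 cost=33
13. q=(6,11) nearest=2 d=8 new=(8,9) → blocked by [0,12]×[8,10], reject
14. q=(4,0) nearest=0 d=2 new=(4,0) → add node 10 parent=0 cost=2; rewire 3→10 (5<8)
15. q=(34,2) nearest=9 d=1 new=(34,2) → add node 11 parent=9 cost=34
16. q=(40,2) nearest=9 d=5 new=(40,2) → add node 12 parent=9 cost=38
17. q=(16,3) nearest=6 d=1 new=(16,3) → add node 13 parent=6 cost=16
18. q=(11,1) nearest=1 d=3 new=(11,1) → add node 14 parent=1 cost=9; rewire 13→14 (14<16)
19. q=(23,2) nearest=8 d=2 new=(23,2) → add node 15 parent=8 cost=23
20. q=(14,6) nearest=2 d=3 new=(14,6) → add node 16 parent=2 cost=15
21. q=(9,6) nearest=3 d=3 new=(9,6) → add node 17 parent=3 cost=8; rewire 16→17 (13<15)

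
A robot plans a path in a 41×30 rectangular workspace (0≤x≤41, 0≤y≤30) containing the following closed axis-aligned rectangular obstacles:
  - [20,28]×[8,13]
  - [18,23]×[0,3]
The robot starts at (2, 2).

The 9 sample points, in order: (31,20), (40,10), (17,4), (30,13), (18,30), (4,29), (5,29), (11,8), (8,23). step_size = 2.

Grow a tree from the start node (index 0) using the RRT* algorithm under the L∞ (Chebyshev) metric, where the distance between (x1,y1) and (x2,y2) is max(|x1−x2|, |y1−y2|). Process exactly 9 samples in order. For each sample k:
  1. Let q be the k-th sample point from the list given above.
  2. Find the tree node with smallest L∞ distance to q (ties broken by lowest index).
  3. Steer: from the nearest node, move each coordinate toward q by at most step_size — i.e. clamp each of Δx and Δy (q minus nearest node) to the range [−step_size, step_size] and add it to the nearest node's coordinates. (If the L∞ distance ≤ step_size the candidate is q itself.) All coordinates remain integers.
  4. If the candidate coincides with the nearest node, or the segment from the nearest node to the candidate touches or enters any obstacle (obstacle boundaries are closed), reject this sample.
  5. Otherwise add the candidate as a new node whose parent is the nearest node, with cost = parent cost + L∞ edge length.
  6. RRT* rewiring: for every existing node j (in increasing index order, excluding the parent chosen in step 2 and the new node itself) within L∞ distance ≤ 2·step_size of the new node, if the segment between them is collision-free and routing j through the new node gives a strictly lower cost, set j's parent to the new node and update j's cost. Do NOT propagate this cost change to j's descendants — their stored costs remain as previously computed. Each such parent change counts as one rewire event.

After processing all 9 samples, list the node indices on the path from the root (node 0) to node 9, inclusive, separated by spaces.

Path: 0 1 2 5 6 7 9

1. q=(31,20) nearest=0 d=29 new=(4,4) → add node 1 parent=0 cost=2
2. q=(40,10) nearest=1 d=36 new=(6,6) → add node 2 parent=1 cost=4
3. q=(17,4) nearest=2 d=11 new=(8,4) → add node 3 parent=2 cost=6
4. q=(30,13) nearest=3 d=22 new=(10,6) → add node 4 parent=3 cost=8
5. q=(18,30) nearest=2 d=24 new=(8,8) → add node 5 parent=2 cost=6
6. q=(4,29) nearest=5 d=21 new=(6,10) → add node 6 parent=5 cost=8
7. q=(5,29) nearest=6 d=19 new=(5,12) → add node 7 parent=6 cost=10
8. q=(11,8) nearest=4 d=2 new=(11,8) → add node 8 parent=4 cost=10
9. q=(8,23) nearest=7 d=11 new=(7,14) → add node 9 parent=7 cost=12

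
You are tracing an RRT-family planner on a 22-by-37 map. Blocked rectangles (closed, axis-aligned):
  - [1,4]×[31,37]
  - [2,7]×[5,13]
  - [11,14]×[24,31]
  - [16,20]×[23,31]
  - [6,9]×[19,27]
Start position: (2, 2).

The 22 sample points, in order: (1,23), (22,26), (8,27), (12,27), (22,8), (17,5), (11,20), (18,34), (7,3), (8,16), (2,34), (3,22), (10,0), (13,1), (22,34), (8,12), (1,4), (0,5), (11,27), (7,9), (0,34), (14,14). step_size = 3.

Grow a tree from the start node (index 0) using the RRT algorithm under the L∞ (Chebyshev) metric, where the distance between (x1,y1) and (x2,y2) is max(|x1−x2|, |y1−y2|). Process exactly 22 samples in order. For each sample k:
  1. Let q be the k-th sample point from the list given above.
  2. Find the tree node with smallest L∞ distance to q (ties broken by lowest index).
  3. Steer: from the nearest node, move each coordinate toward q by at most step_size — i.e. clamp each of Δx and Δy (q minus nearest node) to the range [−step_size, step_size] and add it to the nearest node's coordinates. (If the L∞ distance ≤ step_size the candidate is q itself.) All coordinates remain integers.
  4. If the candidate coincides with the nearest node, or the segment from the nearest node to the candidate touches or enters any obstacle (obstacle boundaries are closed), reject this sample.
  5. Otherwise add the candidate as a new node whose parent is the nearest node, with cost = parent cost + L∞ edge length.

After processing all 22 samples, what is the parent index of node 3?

1. q=(1,23) nearest=0 d=21 new=(1,5) → add node 1 parent=0 cost=3
2. q=(22,26) nearest=1 d=21 new=(4,8) → blocked by [2,7]×[5,13], reject
3. q=(8,27) nearest=1 d=22 new=(4,8) → blocked by [2,7]×[5,13], reject
4. q=(12,27) nearest=1 d=22 new=(4,8) → blocked by [2,7]×[5,13], reject
5. q=(22,8) nearest=0 d=20 new=(5,5) → blocked by [2,7]×[5,13], reject
6. q=(17,5) nearest=0 d=15 new=(5,5) → blocked by [2,7]×[5,13], reject
7. q=(11,20) nearest=1 d=15 new=(4,8) → blocked by [2,7]×[5,13], reject
8. q=(18,34) nearest=1 d=29 new=(4,8) → blocked by [2,7]×[5,13], reject
9. q=(7,3) nearest=0 d=5 new=(5,3) → add node 2 parent=0 cost=3
10. q=(8,16) nearest=1 d=11 new=(4,8) → blocked by [2,7]×[5,13], reject
11. q=(2,34) nearest=1 d=29 new=(2,8) → blocked by [2,7]×[5,13], reject
12. q=(3,22) nearest=1 d=17 new=(3,8) → blocked by [2,7]×[5,13], reject
13. q=(10,0) nearest=2 d=5 new=(8,0) → add node 3 parent=2 cost=6
14. q=(13,1) nearest=3 d=5 new=(11,1) → add node 4 parent=3 cost=9
15. q=(22,34) nearest=1 d=29 new=(4,8) → blocked by [2,7]×[5,13], reject
16. q=(8,12) nearest=1 d=7 new=(4,8) → blocked by [2,7]×[5,13], reject
17. q=(1,4) nearest=1 d=1 new=(1,4) → add node 5 parent=1 cost=4
18. q=(0,5) nearest=1 d=1 new=(0,5) → add node 6 parent=1 cost=4
19. q=(11,27) nearest=1 d=22 new=(4,8) → blocked by [2,7]×[5,13], reject
20. q=(7,9) nearest=1 d=6 new=(4,8) → blocked by [2,7]×[5,13], reject
21. q=(0,34) nearest=1 d=29 new=(0,8) → add node 7 parent=1 cost=6
22. q=(14,14) nearest=2 d=11 new=(8,6) → blocked by [2,7]×[5,13], reject

Parent of node 3: 2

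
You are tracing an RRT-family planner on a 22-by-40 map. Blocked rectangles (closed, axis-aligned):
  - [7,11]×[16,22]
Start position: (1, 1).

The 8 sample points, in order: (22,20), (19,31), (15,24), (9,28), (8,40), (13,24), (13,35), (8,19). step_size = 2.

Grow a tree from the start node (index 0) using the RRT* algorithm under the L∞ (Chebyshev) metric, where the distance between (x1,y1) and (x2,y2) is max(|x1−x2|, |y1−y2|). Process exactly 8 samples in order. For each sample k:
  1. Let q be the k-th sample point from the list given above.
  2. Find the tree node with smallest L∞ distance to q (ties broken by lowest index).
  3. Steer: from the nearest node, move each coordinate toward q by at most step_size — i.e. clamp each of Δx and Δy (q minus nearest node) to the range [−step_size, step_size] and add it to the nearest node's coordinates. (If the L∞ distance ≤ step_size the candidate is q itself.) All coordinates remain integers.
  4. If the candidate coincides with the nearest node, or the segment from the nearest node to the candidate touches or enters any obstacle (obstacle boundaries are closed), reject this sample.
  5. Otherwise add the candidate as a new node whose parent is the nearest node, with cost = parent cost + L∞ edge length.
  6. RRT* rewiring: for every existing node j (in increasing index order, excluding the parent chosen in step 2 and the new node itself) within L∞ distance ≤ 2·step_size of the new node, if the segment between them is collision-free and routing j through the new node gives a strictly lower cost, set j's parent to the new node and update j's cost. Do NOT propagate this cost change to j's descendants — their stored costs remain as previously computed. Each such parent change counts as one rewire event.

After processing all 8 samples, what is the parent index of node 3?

Parent of node 3: 2

1. q=(22,20) nearest=0 d=21 new=(3,3) → add node 1 parent=0 cost=2
2. q=(19,31) nearest=1 d=28 new=(5,5) → add node 2 parent=1 cost=4
3. q=(15,24) nearest=2 d=19 new=(7,7) → add node 3 parent=2 cost=6
4. q=(9,28) nearest=3 d=21 new=(9,9) → add node 4 parent=3 cost=8
5. q=(8,40) nearest=4 d=31 new=(8,11) → add node 5 parent=4 cost=10
6. q=(13,24) nearest=5 d=13 new=(10,13) → add node 6 parent=5 cost=12
7. q=(13,35) nearest=6 d=22 new=(12,15) → add node 7 parent=6 cost=14
8. q=(8,19) nearest=7 d=4 new=(10,17) → blocked by [7,11]×[16,22], reject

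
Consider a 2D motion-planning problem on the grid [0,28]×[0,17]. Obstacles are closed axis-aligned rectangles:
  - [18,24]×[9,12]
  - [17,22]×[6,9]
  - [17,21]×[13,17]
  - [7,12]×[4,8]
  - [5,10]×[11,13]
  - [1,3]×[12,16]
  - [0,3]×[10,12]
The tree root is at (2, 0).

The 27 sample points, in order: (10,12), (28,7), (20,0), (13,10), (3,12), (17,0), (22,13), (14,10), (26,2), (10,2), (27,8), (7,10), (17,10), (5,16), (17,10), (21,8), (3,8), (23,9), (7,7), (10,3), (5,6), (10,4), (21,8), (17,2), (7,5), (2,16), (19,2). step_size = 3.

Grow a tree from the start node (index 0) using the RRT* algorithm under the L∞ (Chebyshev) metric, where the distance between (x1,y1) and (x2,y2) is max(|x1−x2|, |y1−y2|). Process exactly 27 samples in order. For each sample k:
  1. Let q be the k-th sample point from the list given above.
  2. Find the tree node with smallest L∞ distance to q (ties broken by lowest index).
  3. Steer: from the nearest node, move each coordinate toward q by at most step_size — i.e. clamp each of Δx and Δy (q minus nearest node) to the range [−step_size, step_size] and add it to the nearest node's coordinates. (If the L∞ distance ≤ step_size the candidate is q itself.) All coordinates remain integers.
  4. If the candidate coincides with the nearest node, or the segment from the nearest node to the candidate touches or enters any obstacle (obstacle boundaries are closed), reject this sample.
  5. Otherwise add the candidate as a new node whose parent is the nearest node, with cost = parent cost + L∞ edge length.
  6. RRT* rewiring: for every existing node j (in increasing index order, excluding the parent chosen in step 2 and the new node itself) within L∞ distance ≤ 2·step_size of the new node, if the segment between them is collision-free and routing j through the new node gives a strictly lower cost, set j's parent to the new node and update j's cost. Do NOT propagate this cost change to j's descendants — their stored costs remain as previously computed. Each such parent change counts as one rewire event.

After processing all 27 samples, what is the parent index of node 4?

Parent of node 4: 2

1. q=(10,12) nearest=0 d=12 new=(5,3) → add node 1 parent=0 cost=3
2. q=(28,7) nearest=1 d=23 new=(8,6) → blocked by [7,12]×[4,8], reject
3. q=(20,0) nearest=1 d=15 new=(8,0) → add node 2 parent=1 cost=6
4. q=(13,10) nearest=1 d=8 new=(8,6) → blocked by [7,12]×[4,8], reject
5. q=(3,12) nearest=1 d=9 new=(3,6) → add node 3 parent=1 cost=6
6. q=(17,0) nearest=2 d=9 new=(11,0) → add node 4 parent=2 cost=9
7. q=(22,13) nearest=4 d=13 new=(14,3) → add node 5 parent=4 cost=12
8. q=(14,10) nearest=5 d=7 new=(14,6) → add node 6 parent=5 cost=15
9. q=(26,2) nearest=5 d=12 new=(17,2) → add node 7 parent=5 cost=15
10. q=(10,2) nearest=2 d=2 new=(10,2) → add node 8 parent=2 cost=8
11. q=(27,8) nearest=7 d=10 new=(20,5) → add node 9 parent=7 cost=18
12. q=(7,10) nearest=3 d=4 new=(6,9) → add node 10 parent=3 cost=9
13. q=(17,10) nearest=6 d=4 new=(17,9) → blocked by [17,22]×[6,9], reject
14. q=(5,16) nearest=10 d=7 new=(5,12) → blocked by [5,10]×[11,13], reject
15. q=(17,10) nearest=6 d=4 new=(17,9) → blocked by [17,22]×[6,9], reject
16. q=(21,8) nearest=9 d=3 new=(21,8) → blocked by [17,22]×[6,9], reject
17. q=(3,8) nearest=3 d=2 new=(3,8) → add node 11 parent=3 cost=8
18. q=(23,9) nearest=9 d=4 new=(23,8) → blocked by [17,22]×[6,9], reject
19. q=(7,7) nearest=10 d=2 new=(7,7) → blocked by [7,12]×[4,8], reject
20. q=(10,3) nearest=8 d=1 new=(10,3) → add node 12 parent=8 cost=9
21. q=(5,6) nearest=3 d=2 new=(5,6) → add node 13 parent=3 cost=8
22. q=(10,4) nearest=12 d=1 new=(10,4) → blocked by [7,12]×[4,8], reject
23. q=(21,8) nearest=9 d=3 new=(21,8) → blocked by [17,22]×[6,9], reject
24. q=(17,2) nearest=7 d=0 → coincident, reject
25. q=(7,5) nearest=1 d=2 new=(7,5) → blocked by [7,12]×[4,8], reject
26. q=(2,16) nearest=10 d=7 new=(3,12) → blocked by [1,3]×[12,16], reject
27. q=(19,2) nearest=7 d=2 new=(19,2) → add node 14 parent=7 cost=17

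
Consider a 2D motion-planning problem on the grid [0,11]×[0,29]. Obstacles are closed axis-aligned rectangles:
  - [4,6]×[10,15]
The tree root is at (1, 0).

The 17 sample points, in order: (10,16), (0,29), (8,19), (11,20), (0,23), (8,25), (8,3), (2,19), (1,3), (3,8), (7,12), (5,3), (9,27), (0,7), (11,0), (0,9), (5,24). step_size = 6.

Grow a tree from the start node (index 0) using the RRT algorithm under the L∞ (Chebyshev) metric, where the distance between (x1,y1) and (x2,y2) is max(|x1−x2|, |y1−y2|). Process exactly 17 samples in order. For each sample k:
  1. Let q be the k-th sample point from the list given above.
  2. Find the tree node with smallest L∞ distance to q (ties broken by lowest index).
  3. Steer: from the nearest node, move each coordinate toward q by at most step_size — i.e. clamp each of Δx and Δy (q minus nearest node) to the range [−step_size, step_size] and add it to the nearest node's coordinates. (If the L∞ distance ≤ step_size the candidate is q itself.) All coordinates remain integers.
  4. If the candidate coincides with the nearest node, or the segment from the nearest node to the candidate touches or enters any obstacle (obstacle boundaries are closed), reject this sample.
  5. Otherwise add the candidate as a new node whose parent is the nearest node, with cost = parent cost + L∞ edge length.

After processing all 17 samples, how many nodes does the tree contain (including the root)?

Node count: 15

1. q=(10,16) nearest=0 d=16 new=(7,6) → add node 1 parent=0 cost=6
2. q=(0,29) nearest=1 d=23 new=(1,12) → add node 2 parent=1 cost=12
3. q=(8,19) nearest=2 d=7 new=(7,18) → blocked by [4,6]×[10,15], reject
4. q=(11,20) nearest=2 d=10 new=(7,18) → blocked by [4,6]×[10,15], reject
5. q=(0,23) nearest=2 d=11 new=(0,18) → add node 3 parent=2 cost=18
6. q=(8,25) nearest=3 d=8 new=(6,24) → add node 4 parent=3 cost=24
7. q=(8,3) nearest=1 d=3 new=(8,3) → add node 5 parent=1 cost=9
8. q=(2,19) nearest=3 d=2 new=(2,19) → add node 6 parent=3 cost=20
9. q=(1,3) nearest=0 d=3 new=(1,3) → add node 7 parent=0 cost=3
10. q=(3,8) nearest=1 d=4 new=(3,8) → add node 8 parent=1 cost=10
11. q=(7,12) nearest=8 d=4 new=(7,12) → blocked by [4,6]×[10,15], reject
12. q=(5,3) nearest=1 d=3 new=(5,3) → add node 9 parent=1 cost=9
13. q=(9,27) nearest=4 d=3 new=(9,27) → add node 10 parent=4 cost=27
14. q=(0,7) nearest=8 d=3 new=(0,7) → add node 11 parent=8 cost=13
15. q=(11,0) nearest=5 d=3 new=(11,0) → add node 12 parent=5 cost=12
16. q=(0,9) nearest=11 d=2 new=(0,9) → add node 13 parent=11 cost=15
17. q=(5,24) nearest=4 d=1 new=(5,24) → add node 14 parent=4 cost=25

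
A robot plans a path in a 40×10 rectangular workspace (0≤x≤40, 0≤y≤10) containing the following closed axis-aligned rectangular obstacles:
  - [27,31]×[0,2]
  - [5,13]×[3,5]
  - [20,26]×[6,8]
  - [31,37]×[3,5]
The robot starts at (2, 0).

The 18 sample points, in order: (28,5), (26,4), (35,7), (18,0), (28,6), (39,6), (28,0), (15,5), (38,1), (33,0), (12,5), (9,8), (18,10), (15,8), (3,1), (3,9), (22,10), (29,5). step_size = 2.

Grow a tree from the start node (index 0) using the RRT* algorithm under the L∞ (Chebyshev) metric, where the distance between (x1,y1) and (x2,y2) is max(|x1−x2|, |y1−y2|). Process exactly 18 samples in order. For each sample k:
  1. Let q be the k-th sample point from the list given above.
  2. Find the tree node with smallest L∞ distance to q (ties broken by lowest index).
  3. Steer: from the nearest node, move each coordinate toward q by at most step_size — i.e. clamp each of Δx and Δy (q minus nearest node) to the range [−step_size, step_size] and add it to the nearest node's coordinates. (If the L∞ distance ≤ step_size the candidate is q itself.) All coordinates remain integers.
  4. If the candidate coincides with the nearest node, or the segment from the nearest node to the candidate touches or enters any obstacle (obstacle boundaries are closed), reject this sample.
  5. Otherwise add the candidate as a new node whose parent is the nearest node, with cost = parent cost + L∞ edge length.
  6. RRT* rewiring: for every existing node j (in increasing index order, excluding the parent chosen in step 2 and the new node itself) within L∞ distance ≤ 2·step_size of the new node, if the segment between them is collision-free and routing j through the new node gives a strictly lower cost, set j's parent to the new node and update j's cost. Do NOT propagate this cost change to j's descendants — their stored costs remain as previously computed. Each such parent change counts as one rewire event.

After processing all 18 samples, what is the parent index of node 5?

1. q=(28,5) nearest=0 d=26 new=(4,2) → add node 1 parent=0 cost=2
2. q=(26,4) nearest=1 d=22 new=(6,4) → blocked by [5,13]×[3,5], reject
3. q=(35,7) nearest=1 d=31 new=(6,4) → blocked by [5,13]×[3,5], reject
4. q=(18,0) nearest=1 d=14 new=(6,0) → add node 2 parent=1 cost=4
5. q=(28,6) nearest=2 d=22 new=(8,2) → add node 3 parent=2 cost=6
6. q=(39,6) nearest=3 d=31 new=(10,4) → blocked by [5,13]×[3,5], reject
7. q=(28,0) nearest=3 d=20 new=(10,0) → add node 4 parent=3 cost=8
8. q=(15,5) nearest=4 d=5 new=(12,2) → add node 5 parent=4 cost=10
9. q=(38,1) nearest=5 d=26 new=(14,1) → add node 6 parent=5 cost=12
10. q=(33,0) nearest=6 d=19 new=(16,0) → add node 7 parent=6 cost=14
11. q=(12,5) nearest=5 d=3 new=(12,4) → blocked by [5,13]×[3,5], reject
12. q=(9,8) nearest=1 d=6 new=(6,4) → blocked by [5,13]×[3,5], reject
13. q=(18,10) nearest=5 d=8 new=(14,4) → blocked by [5,13]×[3,5], reject
14. q=(15,8) nearest=5 d=6 new=(14,4) → blocked by [5,13]×[3,5], reject
15. q=(3,1) nearest=0 d=1 new=(3,1) → add node 8 parent=0 cost=1
16. q=(3,9) nearest=1 d=7 new=(3,4) → add node 9 parent=1 cost=4
17. q=(22,10) nearest=6 d=9 new=(16,3) → add node 10 parent=6 cost=14
18. q=(29,5) nearest=7 d=13 new=(18,2) → add node 11 parent=7 cost=16

Parent of node 5: 4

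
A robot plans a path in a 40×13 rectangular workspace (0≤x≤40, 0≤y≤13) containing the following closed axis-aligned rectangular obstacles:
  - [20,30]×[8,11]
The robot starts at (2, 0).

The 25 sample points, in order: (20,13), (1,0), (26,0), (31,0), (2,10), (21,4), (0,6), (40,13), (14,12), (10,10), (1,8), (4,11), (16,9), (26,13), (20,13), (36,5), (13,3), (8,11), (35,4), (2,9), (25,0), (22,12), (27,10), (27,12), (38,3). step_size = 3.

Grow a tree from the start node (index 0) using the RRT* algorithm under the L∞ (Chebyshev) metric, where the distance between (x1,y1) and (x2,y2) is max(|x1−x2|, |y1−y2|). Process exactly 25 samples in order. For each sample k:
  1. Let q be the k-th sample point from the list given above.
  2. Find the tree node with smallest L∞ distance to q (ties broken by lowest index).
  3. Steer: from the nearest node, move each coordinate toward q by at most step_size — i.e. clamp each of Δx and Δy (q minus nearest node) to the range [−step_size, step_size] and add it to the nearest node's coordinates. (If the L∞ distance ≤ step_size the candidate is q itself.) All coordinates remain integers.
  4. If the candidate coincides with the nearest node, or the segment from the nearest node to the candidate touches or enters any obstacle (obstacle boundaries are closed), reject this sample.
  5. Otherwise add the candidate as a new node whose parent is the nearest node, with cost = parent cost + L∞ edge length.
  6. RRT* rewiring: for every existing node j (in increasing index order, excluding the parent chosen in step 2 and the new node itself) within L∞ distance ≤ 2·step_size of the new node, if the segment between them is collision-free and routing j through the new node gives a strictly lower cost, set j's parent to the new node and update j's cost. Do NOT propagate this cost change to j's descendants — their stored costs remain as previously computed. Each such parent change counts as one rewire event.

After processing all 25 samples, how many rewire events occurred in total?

1. q=(20,13) nearest=0 d=18 new=(5,3) → add node 1 parent=0 cost=3
2. q=(1,0) nearest=0 d=1 new=(1,0) → add node 2 parent=0 cost=1
3. q=(26,0) nearest=1 d=21 new=(8,0) → add node 3 parent=1 cost=6
4. q=(31,0) nearest=3 d=23 new=(11,0) → add node 4 parent=3 cost=9
5. q=(2,10) nearest=1 d=7 new=(2,6) → add node 5 parent=1 cost=6
6. q=(21,4) nearest=4 d=10 new=(14,3) → add node 6 parent=4 cost=12
7. q=(0,6) nearest=5 d=2 new=(0,6) → add node 7 parent=5 cost=8
8. q=(40,13) nearest=6 d=26 new=(17,6) → add node 8 parent=6 cost=15
9. q=(14,12) nearest=8 d=6 new=(14,9) → add node 9 parent=8 cost=18
10. q=(10,10) nearest=9 d=4 new=(11,10) → add node 10 parent=9 cost=21
11. q=(1,8) nearest=5 d=2 new=(1,8) → add node 11 parent=5 cost=8
12. q=(4,11) nearest=11 d=3 new=(4,11) → add node 12 parent=11 cost=11
13. q=(16,9) nearest=9 d=2 new=(16,9) → add node 13 parent=9 cost=20
14. q=(26,13) nearest=8 d=9 new=(20,9) → blocked by [20,30]×[8,11], reject
15. q=(20,13) nearest=13 d=4 new=(19,12) → add node 14 parent=13 cost=23
16. q=(36,5) nearest=14 d=17 new=(22,9) → blocked by [20,30]×[8,11], reject
17. q=(13,3) nearest=6 d=1 new=(13,3) → add node 15 parent=6 cost=13; rewire 13→15 (19<20)
18. q=(8,11) nearest=10 d=3 new=(8,11) → add node 16 parent=10 cost=24
19. q=(35,4) nearest=14 d=16 new=(22,9) → blocked by [20,30]×[8,11], reject
20. q=(2,9) nearest=11 d=1 new=(2,9) → add node 17 parent=11 cost=9; rewire 16→17 (15<24)
21. q=(25,0) nearest=8 d=8 new=(20,3) → add node 18 parent=8 cost=18
22. q=(22,12) nearest=14 d=3 new=(22,12) → add node 19 parent=14 cost=26
23. q=(27,10) nearest=19 d=5 new=(25,10) → blocked by [20,30]×[8,11], reject
24. q=(27,12) nearest=19 d=5 new=(25,12) → add node 20 parent=19 cost=29
25. q=(38,3) nearest=20 d=13 new=(28,9) → blocked by [20,30]×[8,11], reject

Rewire events: 2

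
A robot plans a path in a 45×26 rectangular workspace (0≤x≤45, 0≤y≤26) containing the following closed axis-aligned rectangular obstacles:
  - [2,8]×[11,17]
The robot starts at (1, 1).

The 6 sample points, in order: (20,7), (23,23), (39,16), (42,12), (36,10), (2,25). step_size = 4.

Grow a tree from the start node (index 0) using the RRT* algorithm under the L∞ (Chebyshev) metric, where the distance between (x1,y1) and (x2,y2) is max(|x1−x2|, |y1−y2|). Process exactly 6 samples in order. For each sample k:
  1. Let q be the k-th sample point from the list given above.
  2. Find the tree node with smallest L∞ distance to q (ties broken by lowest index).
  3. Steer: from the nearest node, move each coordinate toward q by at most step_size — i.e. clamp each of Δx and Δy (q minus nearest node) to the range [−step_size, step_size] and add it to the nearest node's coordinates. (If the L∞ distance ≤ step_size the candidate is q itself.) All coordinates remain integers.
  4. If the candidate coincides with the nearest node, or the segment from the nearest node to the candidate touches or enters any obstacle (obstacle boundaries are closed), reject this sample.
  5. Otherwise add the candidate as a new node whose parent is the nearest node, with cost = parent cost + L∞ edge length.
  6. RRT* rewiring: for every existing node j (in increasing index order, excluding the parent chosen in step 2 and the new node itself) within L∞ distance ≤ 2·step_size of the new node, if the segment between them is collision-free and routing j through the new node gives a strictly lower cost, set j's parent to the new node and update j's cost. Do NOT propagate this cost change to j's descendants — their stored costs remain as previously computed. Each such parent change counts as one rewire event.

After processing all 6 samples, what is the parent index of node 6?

Parent of node 6: 3

1. q=(20,7) nearest=0 d=19 new=(5,5) → add node 1 parent=0 cost=4
2. q=(23,23) nearest=1 d=18 new=(9,9) → add node 2 parent=1 cost=8
3. q=(39,16) nearest=2 d=30 new=(13,13) → add node 3 parent=2 cost=12
4. q=(42,12) nearest=3 d=29 new=(17,12) → add node 4 parent=3 cost=16
5. q=(36,10) nearest=4 d=19 new=(21,10) → add node 5 parent=4 cost=20
6. q=(2,25) nearest=3 d=12 new=(9,17) → add node 6 parent=3 cost=16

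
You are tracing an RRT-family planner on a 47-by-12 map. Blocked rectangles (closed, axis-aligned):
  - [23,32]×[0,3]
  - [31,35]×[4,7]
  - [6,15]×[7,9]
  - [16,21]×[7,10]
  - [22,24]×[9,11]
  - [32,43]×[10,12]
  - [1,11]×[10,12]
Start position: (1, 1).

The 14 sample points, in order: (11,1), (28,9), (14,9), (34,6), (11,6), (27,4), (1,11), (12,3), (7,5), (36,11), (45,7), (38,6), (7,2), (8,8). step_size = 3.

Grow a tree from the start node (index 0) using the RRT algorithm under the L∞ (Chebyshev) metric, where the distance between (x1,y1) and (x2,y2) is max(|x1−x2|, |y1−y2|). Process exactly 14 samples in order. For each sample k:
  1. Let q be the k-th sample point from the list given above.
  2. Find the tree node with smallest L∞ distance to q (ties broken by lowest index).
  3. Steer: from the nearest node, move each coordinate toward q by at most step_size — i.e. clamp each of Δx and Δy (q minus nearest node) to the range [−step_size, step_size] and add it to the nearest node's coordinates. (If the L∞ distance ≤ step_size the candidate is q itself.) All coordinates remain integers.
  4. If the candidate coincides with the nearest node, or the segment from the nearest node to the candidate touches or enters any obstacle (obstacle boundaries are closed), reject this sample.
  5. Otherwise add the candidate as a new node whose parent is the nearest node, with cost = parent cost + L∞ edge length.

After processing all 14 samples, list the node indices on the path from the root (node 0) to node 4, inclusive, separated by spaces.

Path: 0 1 2 3 4

1. q=(11,1) nearest=0 d=10 new=(4,1) → add node 1 parent=0 cost=3
2. q=(28,9) nearest=1 d=24 new=(7,4) → add node 2 parent=1 cost=6
3. q=(14,9) nearest=2 d=7 new=(10,7) → blocked by [6,15]×[7,9], reject
4. q=(34,6) nearest=2 d=27 new=(10,6) → add node 3 parent=2 cost=9
5. q=(11,6) nearest=3 d=1 new=(11,6) → add node 4 parent=3 cost=10
6. q=(27,4) nearest=4 d=16 new=(14,4) → add node 5 parent=4 cost=13
7. q=(1,11) nearest=2 d=7 new=(4,7) → add node 6 parent=2 cost=9
8. q=(12,3) nearest=5 d=2 new=(12,3) → add node 7 parent=5 cost=15
9. q=(7,5) nearest=2 d=1 new=(7,5) → add node 8 parent=2 cost=7
10. q=(36,11) nearest=5 d=22 new=(17,7) → blocked by [16,21]×[7,10], reject
11. q=(45,7) nearest=5 d=31 new=(17,7) → blocked by [16,21]×[7,10], reject
12. q=(38,6) nearest=5 d=24 new=(17,6) → add node 9 parent=5 cost=16
13. q=(7,2) nearest=2 d=2 new=(7,2) → add node 10 parent=2 cost=8
14. q=(8,8) nearest=3 d=2 new=(8,8) → blocked by [6,15]×[7,9], reject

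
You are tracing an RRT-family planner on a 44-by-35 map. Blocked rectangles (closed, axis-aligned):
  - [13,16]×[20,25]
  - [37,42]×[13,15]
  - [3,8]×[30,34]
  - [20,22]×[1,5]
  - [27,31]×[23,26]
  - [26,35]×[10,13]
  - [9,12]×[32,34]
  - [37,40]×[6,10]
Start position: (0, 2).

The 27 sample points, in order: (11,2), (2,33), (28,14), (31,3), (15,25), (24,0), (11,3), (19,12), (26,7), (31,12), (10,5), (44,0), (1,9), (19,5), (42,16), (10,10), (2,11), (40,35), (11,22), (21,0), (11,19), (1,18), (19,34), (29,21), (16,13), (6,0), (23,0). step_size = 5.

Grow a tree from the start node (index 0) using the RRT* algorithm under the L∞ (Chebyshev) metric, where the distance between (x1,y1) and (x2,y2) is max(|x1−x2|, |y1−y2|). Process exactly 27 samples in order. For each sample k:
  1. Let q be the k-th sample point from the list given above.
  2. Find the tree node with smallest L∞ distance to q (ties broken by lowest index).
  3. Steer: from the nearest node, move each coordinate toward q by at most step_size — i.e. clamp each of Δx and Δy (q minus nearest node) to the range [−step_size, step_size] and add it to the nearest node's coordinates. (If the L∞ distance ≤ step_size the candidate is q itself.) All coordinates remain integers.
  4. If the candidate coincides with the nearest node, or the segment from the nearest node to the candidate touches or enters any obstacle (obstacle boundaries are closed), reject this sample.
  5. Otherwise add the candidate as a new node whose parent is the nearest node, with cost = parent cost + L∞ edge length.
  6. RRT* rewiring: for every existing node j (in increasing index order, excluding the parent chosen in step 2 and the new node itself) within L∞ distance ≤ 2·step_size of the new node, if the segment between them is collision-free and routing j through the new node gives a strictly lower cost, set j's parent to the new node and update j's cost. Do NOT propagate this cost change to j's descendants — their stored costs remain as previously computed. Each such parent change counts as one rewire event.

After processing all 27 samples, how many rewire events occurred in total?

Rewire events: 1

1. q=(11,2) nearest=0 d=11 new=(5,2) → add node 1 parent=0 cost=5
2. q=(2,33) nearest=0 d=31 new=(2,7) → add node 2 parent=0 cost=5
3. q=(28,14) nearest=1 d=23 new=(10,7) → add node 3 parent=1 cost=10
4. q=(31,3) nearest=3 d=21 new=(15,3) → add node 4 parent=3 cost=15
5. q=(15,25) nearest=2 d=18 new=(7,12) → add node 5 parent=2 cost=10
6. q=(24,0) nearest=4 d=9 new=(20,0) → add node 6 parent=4 cost=20
7. q=(11,3) nearest=3 d=4 new=(11,3) → add node 7 parent=3 cost=14
8. q=(19,12) nearest=3 d=9 new=(15,12) → add node 8 parent=3 cost=15
9. q=(26,7) nearest=6 d=7 new=(25,5) → blocked by [20,22]×[1,5], reject
10. q=(31,12) nearest=6 d=12 new=(25,5) → blocked by [20,22]×[1,5], reject
11. q=(10,5) nearest=3 d=2 new=(10,5) → add node 9 parent=3 cost=12
12. q=(44,0) nearest=6 d=24 new=(25,0) → add node 10 parent=6 cost=25
13. q=(1,9) nearest=2 d=2 new=(1,9) → add node 11 parent=2 cost=7
14. q=(19,5) nearest=4 d=4 new=(19,5) → add node 12 parent=4 cost=19
15. q=(42,16) nearest=10 d=17 new=(30,5) → add node 13 parent=10 cost=30
16. q=(10,10) nearest=3 d=3 new=(10,10) → add node 14 parent=3 cost=13
17. q=(2,11) nearest=11 d=2 new=(2,11) → add node 15 parent=11 cost=9
18. q=(40,35) nearest=8 d=25 new=(20,17) → add node 16 parent=8 cost=20
19. q=(11,22) nearest=16 d=9 new=(15,22) → blocked by [13,16]×[20,25], reject
20. q=(21,0) nearest=6 d=1 new=(21,0) → add node 17 parent=6 cost=21
21. q=(11,19) nearest=5 d=7 new=(11,17) → add node 18 parent=5 cost=15
22. q=(1,18) nearest=5 d=6 new=(2,17) → add node 19 parent=5 cost=15
23. q=(19,34) nearest=16 d=17 new=(19,22) → add node 20 parent=16 cost=25
24. q=(29,21) nearest=16 d=9 new=(25,21) → add node 21 parent=16 cost=25
25. q=(16,13) nearest=8 d=1 new=(16,13) → add node 22 parent=8 cost=16
26. q=(6,0) nearest=1 d=2 new=(6,0) → add node 23 parent=1 cost=7; rewire 7→23 (12<14)
27. q=(23,0) nearest=10 d=2 new=(23,0) → add node 24 parent=10 cost=27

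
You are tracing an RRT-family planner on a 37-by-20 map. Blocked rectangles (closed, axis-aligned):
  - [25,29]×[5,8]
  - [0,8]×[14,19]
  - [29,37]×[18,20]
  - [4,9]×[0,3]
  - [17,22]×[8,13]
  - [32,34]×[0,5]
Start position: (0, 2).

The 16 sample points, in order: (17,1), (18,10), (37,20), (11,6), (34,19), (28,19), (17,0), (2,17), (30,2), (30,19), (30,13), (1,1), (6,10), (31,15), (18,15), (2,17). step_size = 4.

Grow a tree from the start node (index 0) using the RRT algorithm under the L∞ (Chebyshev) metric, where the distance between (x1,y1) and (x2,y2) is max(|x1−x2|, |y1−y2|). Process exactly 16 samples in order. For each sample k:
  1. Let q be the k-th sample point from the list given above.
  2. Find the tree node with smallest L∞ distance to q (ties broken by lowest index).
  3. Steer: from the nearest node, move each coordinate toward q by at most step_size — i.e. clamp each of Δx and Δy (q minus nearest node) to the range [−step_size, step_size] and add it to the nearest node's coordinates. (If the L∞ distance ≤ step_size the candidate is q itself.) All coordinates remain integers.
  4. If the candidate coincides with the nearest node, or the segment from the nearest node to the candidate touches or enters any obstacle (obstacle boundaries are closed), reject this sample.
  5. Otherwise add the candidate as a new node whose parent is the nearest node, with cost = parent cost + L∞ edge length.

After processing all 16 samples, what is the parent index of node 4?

1. q=(17,1) nearest=0 d=17 new=(4,1) → blocked by [4,9]×[0,3], reject
2. q=(18,10) nearest=0 d=18 new=(4,6) → add node 1 parent=0 cost=4
3. q=(37,20) nearest=1 d=33 new=(8,10) → add node 2 parent=1 cost=8
4. q=(11,6) nearest=2 d=4 new=(11,6) → add node 3 parent=2 cost=12
5. q=(34,19) nearest=3 d=23 new=(15,10) → add node 4 parent=3 cost=16
6. q=(28,19) nearest=4 d=13 new=(19,14) → blocked by [17,22]×[8,13], reject
7. q=(17,0) nearest=3 d=6 new=(15,2) → add node 5 parent=3 cost=16
8. q=(2,17) nearest=2 d=7 new=(4,14) → blocked by [0,8]×[14,19], reject
9. q=(30,2) nearest=4 d=15 new=(19,6) → blocked by [17,22]×[8,13], reject
10. q=(30,19) nearest=4 d=15 new=(19,14) → blocked by [17,22]×[8,13], reject
11. q=(30,13) nearest=4 d=15 new=(19,13) → blocked by [17,22]×[8,13], reject
12. q=(1,1) nearest=0 d=1 new=(1,1) → add node 6 parent=0 cost=1
13. q=(6,10) nearest=2 d=2 new=(6,10) → add node 7 parent=2 cost=10
14. q=(31,15) nearest=4 d=16 new=(19,14) → blocked by [17,22]×[8,13], reject
15. q=(18,15) nearest=4 d=5 new=(18,14) → blocked by [17,22]×[8,13], reject
16. q=(2,17) nearest=2 d=7 new=(4,14) → blocked by [0,8]×[14,19], reject

Parent of node 4: 3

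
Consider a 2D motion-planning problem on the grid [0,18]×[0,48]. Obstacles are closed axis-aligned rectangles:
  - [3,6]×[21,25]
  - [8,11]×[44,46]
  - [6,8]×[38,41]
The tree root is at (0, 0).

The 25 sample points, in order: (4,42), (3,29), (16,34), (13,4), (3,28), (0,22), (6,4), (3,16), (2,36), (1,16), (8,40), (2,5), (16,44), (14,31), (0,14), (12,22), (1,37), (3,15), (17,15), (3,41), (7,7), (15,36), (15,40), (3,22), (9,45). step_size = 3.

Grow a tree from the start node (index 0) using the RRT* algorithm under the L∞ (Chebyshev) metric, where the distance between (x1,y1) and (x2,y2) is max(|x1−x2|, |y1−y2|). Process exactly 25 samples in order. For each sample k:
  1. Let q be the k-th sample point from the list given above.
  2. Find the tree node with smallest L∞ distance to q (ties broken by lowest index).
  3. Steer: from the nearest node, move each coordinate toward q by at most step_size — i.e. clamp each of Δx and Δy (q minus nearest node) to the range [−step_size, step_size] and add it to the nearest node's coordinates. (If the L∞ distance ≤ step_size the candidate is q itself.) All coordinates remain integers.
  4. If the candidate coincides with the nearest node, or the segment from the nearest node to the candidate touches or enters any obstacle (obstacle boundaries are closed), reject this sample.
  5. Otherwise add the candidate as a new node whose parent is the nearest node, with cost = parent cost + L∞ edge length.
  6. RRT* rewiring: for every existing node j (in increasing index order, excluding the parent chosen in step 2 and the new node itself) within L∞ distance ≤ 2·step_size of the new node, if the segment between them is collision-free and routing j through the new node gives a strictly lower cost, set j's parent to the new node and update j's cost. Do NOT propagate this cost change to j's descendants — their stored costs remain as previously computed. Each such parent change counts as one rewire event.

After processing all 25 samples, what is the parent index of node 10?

Parent of node 10: 6

1. q=(4,42) nearest=0 d=42 new=(3,3) → add node 1 parent=0 cost=3
2. q=(3,29) nearest=1 d=26 new=(3,6) → add node 2 parent=1 cost=6
3. q=(16,34) nearest=2 d=28 new=(6,9) → add node 3 parent=2 cost=9
4. q=(13,4) nearest=3 d=7 new=(9,6) → add node 4 parent=3 cost=12
5. q=(3,28) nearest=3 d=19 new=(3,12) → add node 5 parent=3 cost=12
6. q=(0,22) nearest=5 d=10 new=(0,15) → add node 6 parent=5 cost=15
7. q=(6,4) nearest=1 d=3 new=(6,4) → add node 7 parent=1 cost=6; rewire 4→7 (9<12)
8. q=(3,16) nearest=6 d=3 new=(3,16) → add node 8 parent=6 cost=18
9. q=(2,36) nearest=8 d=20 new=(2,19) → add node 9 parent=8 cost=21
10. q=(1,16) nearest=6 d=1 new=(1,16) → add node 10 parent=6 cost=16; rewire 9→10 (19<21)
11. q=(8,40) nearest=9 d=21 new=(5,22) → blocked by [3,6]×[21,25], reject
12. q=(2,5) nearest=2 d=1 new=(2,5) → add node 11 parent=2 cost=7
13. q=(16,44) nearest=9 d=25 new=(5,22) → blocked by [3,6]×[21,25], reject
14. q=(14,31) nearest=9 d=12 new=(5,22) → blocked by [3,6]×[21,25], reject
15. q=(0,14) nearest=6 d=1 new=(0,14) → add node 12 parent=6 cost=16
16. q=(12,22) nearest=8 d=9 new=(6,19) → add node 13 parent=8 cost=21
17. q=(1,37) nearest=9 d=18 new=(1,22) → add node 14 parent=9 cost=22
18. q=(3,15) nearest=8 d=1 new=(3,15) → add node 15 parent=8 cost=19
19. q=(17,15) nearest=4 d=9 new=(12,9) → add node 16 parent=4 cost=12
20. q=(3,41) nearest=14 d=19 new=(3,25) → blocked by [3,6]×[21,25], reject
21. q=(7,7) nearest=3 d=2 new=(7,7) → add node 17 parent=3 cost=11
22. q=(15,36) nearest=14 d=14 new=(4,25) → blocked by [3,6]×[21,25], reject
23. q=(15,40) nearest=14 d=18 new=(4,25) → blocked by [3,6]×[21,25], reject
24. q=(3,22) nearest=14 d=2 new=(3,22) → blocked by [3,6]×[21,25], reject
25. q=(9,45) nearest=14 d=23 new=(4,25) → blocked by [3,6]×[21,25], reject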